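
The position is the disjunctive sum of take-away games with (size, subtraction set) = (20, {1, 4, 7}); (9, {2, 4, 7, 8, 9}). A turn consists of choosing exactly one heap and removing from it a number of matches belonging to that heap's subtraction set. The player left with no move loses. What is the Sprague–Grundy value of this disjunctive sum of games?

6

Heap A, S = {1, 4, 7}:
G(0) = 0
G(1) = mex{0} = 1
G(2) = mex{1} = 0
G(3) = mex{0} = 1
G(4) = mex{1,0} = 2
G(5) = mex{2,1} = 0
G(6) = mex{0,0} = 1
G(7) = mex{1,1,0} = 2
G(8) = mex{2,2,1} = 0
G(9) = mex{0,0,0} = 1
G(10) = mex{1,1,1} = 0
G(11) = mex{0,2,2} = 1
G(12) = mex{1,0,0} = 2
G(13) = mex{2,1,1} = 0
G(14) = mex{0,0,2} = 1
G(15) = mex{1,1,0} = 2
G(16) = mex{2,2,1} = 0
G(17) = mex{0,0,0} = 1
G(18) = mex{1,1,1} = 0
G(19) = mex{0,2,2} = 1
G(20) = mex{1,0,0} = 2
G_A(20) = 2.
Heap B, S = {2, 4, 7, 8, 9}:
G(0) = 0
G(1) = mex{} = 0
G(2) = mex{0} = 1
G(3) = mex{0} = 1
G(4) = mex{1,0} = 2
G(5) = mex{1,0} = 2
G(6) = mex{2,1} = 0
G(7) = mex{2,1,0} = 3
G(8) = mex{0,2,0,0} = 1
G(9) = mex{3,2,1,0,0} = 4
G_B(9) = 4.
Combined Grundy value = 2 ⊕ 4 = 6.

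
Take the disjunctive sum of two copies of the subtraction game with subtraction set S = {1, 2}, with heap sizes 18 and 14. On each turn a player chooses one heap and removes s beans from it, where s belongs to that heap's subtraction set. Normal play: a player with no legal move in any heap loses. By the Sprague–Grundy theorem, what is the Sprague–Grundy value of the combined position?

All heaps use S = {1, 2}:
G(0) = 0
G(1) = mex{0} = 1
G(2) = mex{1,0} = 2
G(3) = mex{2,1} = 0
G(4) = mex{0,2} = 1
G(5) = mex{1,0} = 2
G(6) = mex{2,1} = 0
G(7) = mex{0,2} = 1
G(8) = mex{1,0} = 2
G(9) = mex{2,1} = 0
G(10) = mex{0,2} = 1
G(11) = mex{1,0} = 2
G(12) = mex{2,1} = 0
G(13) = mex{0,2} = 1
G(14) = mex{1,0} = 2
G(15) = mex{2,1} = 0
G(16) = mex{0,2} = 1
G(17) = mex{1,0} = 2
G(18) = mex{2,1} = 0
Heap A: G(18) = 0.
Heap B: G(14) = 2.
Combined Grundy value = 0 ⊕ 2 = 2.

2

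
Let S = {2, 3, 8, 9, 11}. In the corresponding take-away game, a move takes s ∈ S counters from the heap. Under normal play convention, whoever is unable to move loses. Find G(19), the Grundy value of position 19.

n :  0  1  2  3  4  5  6  7  8  9 10 11 12 13 14 15 16 17 18 19
G :  0  0  1  1  2  0  0  1  1  2  2  3  3  4  2  5  3  3  0  0

0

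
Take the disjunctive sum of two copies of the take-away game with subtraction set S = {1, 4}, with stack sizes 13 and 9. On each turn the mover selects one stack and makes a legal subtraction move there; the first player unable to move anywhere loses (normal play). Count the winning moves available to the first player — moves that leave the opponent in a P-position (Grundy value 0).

All stacks use S = {1, 4}:
G(0) = 0
G(1) = mex{0} = 1
G(2) = mex{1} = 0
G(3) = mex{0} = 1
G(4) = mex{1,0} = 2
G(5) = mex{2,1} = 0
G(6) = mex{0,0} = 1
G(7) = mex{1,1} = 0
G(8) = mex{0,2} = 1
G(9) = mex{1,0} = 2
G(10) = mex{2,1} = 0
G(11) = mex{0,0} = 1
G(12) = mex{1,1} = 0
G(13) = mex{0,2} = 1
Stack A: G(13) = 1.
Stack B: G(9) = 2.
Combined Grundy value = 1 ⊕ 2 = 3.
A winning move leaves total XOR = 0, i.e. changes one component's Grundy value g to g ⊕ X where X is the current total.
Stack A: need g' = 1⊕3 = 2. Options: 13−1→G=0, 13−4→G=2. Hits: 1.
Stack B: need g' = 2⊕3 = 1. Options: 9−1→G=1, 9−4→G=0. Hits: 1.

2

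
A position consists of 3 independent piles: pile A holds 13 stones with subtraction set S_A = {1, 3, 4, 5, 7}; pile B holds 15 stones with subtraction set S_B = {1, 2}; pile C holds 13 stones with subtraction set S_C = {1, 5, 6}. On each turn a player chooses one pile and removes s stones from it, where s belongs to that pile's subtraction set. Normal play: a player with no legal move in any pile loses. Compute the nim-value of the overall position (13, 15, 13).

Pile A, S = {1, 3, 4, 5, 7}:
G(0) = 0
G(1) = mex{0} = 1
G(2) = mex{1} = 0
G(3) = mex{0,0} = 1
G(4) = mex{1,1,0} = 2
G(5) = mex{2,0,1,0} = 3
G(6) = mex{3,1,0,1} = 2
G(7) = mex{2,2,1,0,0} = 3
G(8) = mex{3,3,2,1,1} = 0
G(9) = mex{0,2,3,2,0} = 1
G(10) = mex{1,3,2,3,1} = 0
G(11) = mex{0,0,3,2,2} = 1
G(12) = mex{1,1,0,3,3} = 2
G(13) = mex{2,0,1,0,2} = 3
G_A(13) = 3.
Pile B, S = {1, 2}:
G(0) = 0
G(1) = mex{0} = 1
G(2) = mex{1,0} = 2
G(3) = mex{2,1} = 0
G(4) = mex{0,2} = 1
G(5) = mex{1,0} = 2
G(6) = mex{2,1} = 0
G(7) = mex{0,2} = 1
G(8) = mex{1,0} = 2
G(9) = mex{2,1} = 0
G(10) = mex{0,2} = 1
G(11) = mex{1,0} = 2
G(12) = mex{2,1} = 0
G(13) = mex{0,2} = 1
G(14) = mex{1,0} = 2
G(15) = mex{2,1} = 0
G_B(15) = 0.
Pile C, S = {1, 5, 6}:
G(0) = 0
G(1) = mex{0} = 1
G(2) = mex{1} = 0
G(3) = mex{0} = 1
G(4) = mex{1} = 0
G(5) = mex{0,0} = 1
G(6) = mex{1,1,0} = 2
G(7) = mex{2,0,1} = 3
G(8) = mex{3,1,0} = 2
G(9) = mex{2,0,1} = 3
G(10) = mex{3,1,0} = 2
G(11) = mex{2,2,1} = 0
G(12) = mex{0,3,2} = 1
G(13) = mex{1,2,3} = 0
G_C(13) = 0.
Combined Grundy value = 3 ⊕ 0 ⊕ 0 = 3.

3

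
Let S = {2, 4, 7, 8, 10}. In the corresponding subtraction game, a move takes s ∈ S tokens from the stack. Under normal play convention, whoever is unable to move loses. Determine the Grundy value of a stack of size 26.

1

G(0) = 0
G(1) = mex{} = 0
G(2) = mex{0} = 1
G(3) = mex{0} = 1
G(4) = mex{1,0} = 2
G(5) = mex{1,0} = 2
G(6) = mex{2,1} = 0
G(7) = mex{2,1,0} = 3
G(8) = mex{0,2,0,0} = 1
G(9) = mex{3,2,1,0} = 4
G(10) = mex{1,0,1,1,0} = 2
G(11) = mex{4,3,2,1,0} = 5
G(12) = mex{2,1,2,2,1} = 0
G(13) = mex{5,4,0,2,1} = 3
G(14) = mex{0,2,3,0,2} = 1
G(15) = mex{3,5,1,3,2} = 0
G(16) = mex{1,0,4,1,0} = 2
G(17) = mex{0,3,2,4,3} = 1
G(18) = mex{2,1,5,2,1} = 0
G(19) = mex{1,0,0,5,4} = 2
G(20) = mex{0,2,3,0,2} = 1
G(21) = mex{2,1,1,3,5} = 0
G(22) = mex{1,0,0,1,0} = 2
G(23) = mex{0,2,2,0,3} = 1
G(24) = mex{2,1,1,2,1} = 0
G(25) = mex{1,0,0,1,0} = 2
G(26) = mex{0,2,2,0,2} = 1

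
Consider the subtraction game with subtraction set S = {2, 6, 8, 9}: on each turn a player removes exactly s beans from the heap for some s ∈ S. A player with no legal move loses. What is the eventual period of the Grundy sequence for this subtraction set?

15

G(0) = 0
G(1) = mex{} = 0
G(2) = mex{0} = 1
G(3) = mex{0} = 1
G(4) = mex{1} = 0
G(5) = mex{1} = 0
G(6) = mex{0,0} = 1
G(7) = mex{0,0} = 1
G(8) = mex{1,1,0} = 2
G(9) = mex{1,1,0,0} = 2
G(10) = mex{2,0,1,0} = 3
G(11) = mex{2,0,1,1} = 3
G(12) = mex{3,1,0,1} = 2
G(13) = mex{3,1,0,0} = 2
G(14) = mex{2,2,1,0} = 3
G(15) = mex{2,2,1,1} = 0
G(16) = mex{3,3,2,1} = 0
G(17) = mex{0,3,2,2} = 1
G(18) = mex{0,2,3,2} = 1
G(19) = mex{1,2,3,3} = 0
G(20) = mex{1,3,2,3} = 0
G(21) = mex{0,0,2,2} = 1
G(22) = mex{0,0,3,2} = 1
G(23) = mex{1,1,0,3} = 2
G(24) = mex{1,1,0,0} = 2
G(25) = mex{2,0,1,0} = 3
G(26) = mex{2,0,1,1} = 3
G(27) = mex{3,1,0,1} = 2
G(28) = mex{3,1,0,0} = 2
G(29) = mex{2,2,1,0} = 3
G(30) = mex{2,2,1,1} = 0
G(31) = mex{3,3,2,1} = 0
G(n+15) = G(n) holds for n = 0,…,8 (a full window of length max(S) = 9), so the sequence is purely periodic with period 15.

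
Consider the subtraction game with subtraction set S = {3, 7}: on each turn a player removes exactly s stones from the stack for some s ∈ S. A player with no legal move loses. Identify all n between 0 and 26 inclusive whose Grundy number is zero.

n :  0  1  2  3  4  5  6  7  8  9 10 11 12 13 14 15 16 17 18 19 20 21 22 23 24 25 26
G :  0  0  0  1  1  1  0  2  2  1  0  0  0  1  1  1  0  2  2  1  0  0  0  1  1  1  0
P-positions are exactly the n with G(n) = 0.

0, 1, 2, 6, 10, 11, 12, 16, 20, 21, 22, 26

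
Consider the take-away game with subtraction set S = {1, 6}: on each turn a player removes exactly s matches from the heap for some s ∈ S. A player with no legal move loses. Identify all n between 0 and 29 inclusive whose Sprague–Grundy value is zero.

0, 2, 4, 7, 9, 11, 14, 16, 18, 21, 23, 25, 28

G(0) = 0
G(1) = mex{0} = 1
G(2) = mex{1} = 0
G(3) = mex{0} = 1
G(4) = mex{1} = 0
G(5) = mex{0} = 1
G(6) = mex{1,0} = 2
G(7) = mex{2,1} = 0
G(8) = mex{0,0} = 1
G(9) = mex{1,1} = 0
G(10) = mex{0,0} = 1
G(11) = mex{1,1} = 0
G(12) = mex{0,2} = 1
G(13) = mex{1,0} = 2
G(14) = mex{2,1} = 0
G(15) = mex{0,0} = 1
G(16) = mex{1,1} = 0
G(17) = mex{0,0} = 1
G(18) = mex{1,1} = 0
G(19) = mex{0,2} = 1
G(20) = mex{1,0} = 2
G(21) = mex{2,1} = 0
G(22) = mex{0,0} = 1
G(23) = mex{1,1} = 0
G(24) = mex{0,0} = 1
G(25) = mex{1,1} = 0
G(26) = mex{0,2} = 1
G(27) = mex{1,0} = 2
G(28) = mex{2,1} = 0
G(29) = mex{0,0} = 1
P-positions are exactly the n with G(n) = 0.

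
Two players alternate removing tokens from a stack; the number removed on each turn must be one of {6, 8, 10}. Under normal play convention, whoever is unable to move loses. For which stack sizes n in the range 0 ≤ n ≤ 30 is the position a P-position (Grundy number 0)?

0, 1, 2, 3, 4, 5, 16, 17, 18, 19, 20, 21

n :  0  1  2  3  4  5  6  7  8  9 10 11 12 13 14 15 16 17 18 19 20 21 22 23 24 25 26 27 28 29 30
G :  0  0  0  0  0  0  1  1  1  1  1  1  2  2  2  2  0  0  0  0  0  0  1  1  1  1  1  1  2  2  2
P-positions are exactly the n with G(n) = 0.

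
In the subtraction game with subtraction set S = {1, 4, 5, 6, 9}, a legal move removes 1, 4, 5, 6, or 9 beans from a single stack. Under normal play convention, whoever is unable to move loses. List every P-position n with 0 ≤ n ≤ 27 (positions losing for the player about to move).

G(0) = 0
G(1) = mex{0} = 1
G(2) = mex{1} = 0
G(3) = mex{0} = 1
G(4) = mex{1,0} = 2
G(5) = mex{2,1,0} = 3
G(6) = mex{3,0,1,0} = 2
G(7) = mex{2,1,0,1} = 3
G(8) = mex{3,2,1,0} = 4
G(9) = mex{4,3,2,1,0} = 5
G(10) = mex{5,2,3,2,1} = 0
G(11) = mex{0,3,2,3,0} = 1
G(12) = mex{1,4,3,2,1} = 0
G(13) = mex{0,5,4,3,2} = 1
G(14) = mex{1,0,5,4,3} = 2
G(15) = mex{2,1,0,5,2} = 3
G(16) = mex{3,0,1,0,3} = 2
G(17) = mex{2,1,0,1,4} = 3
G(18) = mex{3,2,1,0,5} = 4
G(19) = mex{4,3,2,1,0} = 5
G(20) = mex{5,2,3,2,1} = 0
G(21) = mex{0,3,2,3,0} = 1
G(22) = mex{1,4,3,2,1} = 0
G(23) = mex{0,5,4,3,2} = 1
G(24) = mex{1,0,5,4,3} = 2
G(25) = mex{2,1,0,5,2} = 3
G(26) = mex{3,0,1,0,3} = 2
G(27) = mex{2,1,0,1,4} = 3
P-positions are exactly the n with G(n) = 0.

0, 2, 10, 12, 20, 22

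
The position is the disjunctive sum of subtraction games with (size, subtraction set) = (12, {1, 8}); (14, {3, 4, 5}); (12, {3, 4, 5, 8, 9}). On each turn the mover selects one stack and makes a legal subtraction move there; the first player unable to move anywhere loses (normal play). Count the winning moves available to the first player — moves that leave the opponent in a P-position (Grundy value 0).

Stack A, S = {1, 8}:
n :  0  1  2  3  4  5  6  7  8  9 10 11 12
G :  0  1  0  1  0  1  0  1  2  0  1  0  1
G_A(12) = 1.
Stack B, S = {3, 4, 5}:
G(0) = 0
G(1) = mex{} = 0
G(2) = mex{} = 0
G(3) = mex{0} = 1
G(4) = mex{0,0} = 1
G(5) = mex{0,0,0} = 1
G(6) = mex{1,0,0} = 2
G(7) = mex{1,1,0} = 2
G(8) = mex{1,1,1} = 0
G(9) = mex{2,1,1} = 0
G(10) = mex{2,2,1} = 0
G(11) = mex{0,2,2} = 1
G(12) = mex{0,0,2} = 1
G(13) = mex{0,0,0} = 1
G(14) = mex{1,0,0} = 2
G_B(14) = 2.
Stack C, S = {3, 4, 5, 8, 9}:
n :  0  1  2  3  4  5  6  7  8  9 10 11 12
G :  0  0  0  1  1  1  2  2  2  3  3  3  0
G_C(12) = 0.
Combined Grundy value = 1 ⊕ 2 ⊕ 0 = 3.
A winning move leaves total XOR = 0, i.e. changes one component's Grundy value g to g ⊕ X where X is the current total.
Stack A: need g' = 1⊕3 = 2. Options: 12−1→G=0, 12−8→G=0. Hits: 0.
Stack B: need g' = 2⊕3 = 1. Options: 14−3→G=1, 14−4→G=0, 14−5→G=0. Hits: 1.
Stack C: need g' = 0⊕3 = 3. Options: 12−3→G=3, 12−4→G=2, 12−5→G=2, 12−8→G=1, 12−9→G=1. Hits: 1.

2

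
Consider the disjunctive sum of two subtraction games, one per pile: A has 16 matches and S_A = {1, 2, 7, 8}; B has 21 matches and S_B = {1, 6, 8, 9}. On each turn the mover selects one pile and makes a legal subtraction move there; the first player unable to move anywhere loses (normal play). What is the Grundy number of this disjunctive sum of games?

1

Pile A, S = {1, 2, 7, 8}:
G(0) = 0
G(1) = mex{0} = 1
G(2) = mex{1,0} = 2
G(3) = mex{2,1} = 0
G(4) = mex{0,2} = 1
G(5) = mex{1,0} = 2
G(6) = mex{2,1} = 0
G(7) = mex{0,2,0} = 1
G(8) = mex{1,0,1,0} = 2
G(9) = mex{2,1,2,1} = 0
G(10) = mex{0,2,0,2} = 1
G(11) = mex{1,0,1,0} = 2
G(12) = mex{2,1,2,1} = 0
G(13) = mex{0,2,0,2} = 1
G(14) = mex{1,0,1,0} = 2
G(15) = mex{2,1,2,1} = 0
G(16) = mex{0,2,0,2} = 1
G_A(16) = 1.
Pile B, S = {1, 6, 8, 9}:
G(0) = 0
G(1) = mex{0} = 1
G(2) = mex{1} = 0
G(3) = mex{0} = 1
G(4) = mex{1} = 0
G(5) = mex{0} = 1
G(6) = mex{1,0} = 2
G(7) = mex{2,1} = 0
G(8) = mex{0,0,0} = 1
G(9) = mex{1,1,1,0} = 2
G(10) = mex{2,0,0,1} = 3
G(11) = mex{3,1,1,0} = 2
G(12) = mex{2,2,0,1} = 3
G(13) = mex{3,0,1,0} = 2
G(14) = mex{2,1,2,1} = 0
G(15) = mex{0,2,0,2} = 1
G(16) = mex{1,3,1,0} = 2
G(17) = mex{2,2,2,1} = 0
G(18) = mex{0,3,3,2} = 1
G(19) = mex{1,2,2,3} = 0
G(20) = mex{0,0,3,2} = 1
G(21) = mex{1,1,2,3} = 0
G_B(21) = 0.
Combined Grundy value = 1 ⊕ 0 = 1.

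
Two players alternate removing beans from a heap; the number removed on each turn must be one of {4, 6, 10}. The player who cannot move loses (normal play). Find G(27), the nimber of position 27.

3

G(0) = 0
G(1) = mex{} = 0
G(2) = mex{} = 0
G(3) = mex{} = 0
G(4) = mex{0} = 1
G(5) = mex{0} = 1
G(6) = mex{0,0} = 1
G(7) = mex{0,0} = 1
G(8) = mex{1,0} = 2
G(9) = mex{1,0} = 2
G(10) = mex{1,1,0} = 2
G(11) = mex{1,1,0} = 2
G(12) = mex{2,1,0} = 3
G(13) = mex{2,1,0} = 3
G(14) = mex{2,2,1} = 0
G(15) = mex{2,2,1} = 0
G(16) = mex{3,2,1} = 0
G(17) = mex{3,2,1} = 0
G(18) = mex{0,3,2} = 1
G(19) = mex{0,3,2} = 1
G(20) = mex{0,0,2} = 1
G(21) = mex{0,0,2} = 1
G(22) = mex{1,0,3} = 2
G(23) = mex{1,0,3} = 2
G(24) = mex{1,1,0} = 2
G(25) = mex{1,1,0} = 2
G(26) = mex{2,1,0} = 3
G(27) = mex{2,1,0} = 3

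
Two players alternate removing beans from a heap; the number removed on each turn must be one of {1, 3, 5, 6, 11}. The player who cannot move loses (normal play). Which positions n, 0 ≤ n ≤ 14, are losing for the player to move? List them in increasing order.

n :  0  1  2  3  4  5  6  7  8  9 10 11 12 13 14
G :  0  1  0  1  0  1  2  3  2  3  2  3  0  1  0
P-positions are exactly the n with G(n) = 0.

0, 2, 4, 12, 14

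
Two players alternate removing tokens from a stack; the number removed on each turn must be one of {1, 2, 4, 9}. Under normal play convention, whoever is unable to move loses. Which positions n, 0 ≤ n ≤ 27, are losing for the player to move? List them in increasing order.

0, 3, 6, 11, 14, 17, 22, 25

n :  0  1  2  3  4  5  6  7  8  9 10 11 12 13 14 15 16 17 18 19 20 21 22 23 24 25 26 27
G :  0  1  2  0  1  2  0  1  2  3  4  0  1  2  0  1  2  0  1  2  3  4  0  1  2  0  1  2
P-positions are exactly the n with G(n) = 0.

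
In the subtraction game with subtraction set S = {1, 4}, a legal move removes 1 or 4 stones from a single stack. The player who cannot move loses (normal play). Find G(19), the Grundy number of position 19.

2

G(0) = 0
G(1) = mex{0} = 1
G(2) = mex{1} = 0
G(3) = mex{0} = 1
G(4) = mex{1,0} = 2
G(5) = mex{2,1} = 0
G(6) = mex{0,0} = 1
G(7) = mex{1,1} = 0
G(8) = mex{0,2} = 1
G(9) = mex{1,0} = 2
G(10) = mex{2,1} = 0
G(11) = mex{0,0} = 1
G(12) = mex{1,1} = 0
G(13) = mex{0,2} = 1
G(14) = mex{1,0} = 2
G(15) = mex{2,1} = 0
G(16) = mex{0,0} = 1
G(17) = mex{1,1} = 0
G(18) = mex{0,2} = 1
G(19) = mex{1,0} = 2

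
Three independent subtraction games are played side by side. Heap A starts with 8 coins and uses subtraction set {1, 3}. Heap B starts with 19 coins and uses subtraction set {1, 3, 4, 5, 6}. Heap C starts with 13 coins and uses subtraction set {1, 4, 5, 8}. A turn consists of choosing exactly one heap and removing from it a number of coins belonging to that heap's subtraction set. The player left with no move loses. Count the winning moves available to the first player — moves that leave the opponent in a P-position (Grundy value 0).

Heap A, S = {1, 3}:
n : 0 1 2 3 4 5 6 7 8
G : 0 1 0 1 0 1 0 1 0
G_A(8) = 0.
Heap B, S = {1, 3, 4, 5, 6}:
n :  0  1  2  3  4  5  6  7  8  9 10 11 12 13 14 15 16 17 18 19
G :  0  1  0  1  2  3  2  3  4  0  1  0  1  2  3  2  3  4  0  1
G_B(19) = 1.
Heap C, S = {1, 4, 5, 8}:
n :  0  1  2  3  4  5  6  7  8  9 10 11 12 13
G :  0  1  0  1  2  3  2  3  4  0  1  0  1  2
G_C(13) = 2.
Combined Grundy value = 0 ⊕ 1 ⊕ 2 = 3.
A winning move leaves total XOR = 0, i.e. changes one component's Grundy value g to g ⊕ X where X is the current total.
Heap A: need g' = 0⊕3 = 3. Options: 8−1→G=1, 8−3→G=1. Hits: 0.
Heap B: need g' = 1⊕3 = 2. Options: 19−1→G=0, 19−3→G=3, 19−4→G=2, 19−5→G=3, 19−6→G=2. Hits: 2.
Heap C: need g' = 2⊕3 = 1. Options: 13−1→G=1, 13−4→G=0, 13−5→G=4, 13−8→G=3. Hits: 1.

3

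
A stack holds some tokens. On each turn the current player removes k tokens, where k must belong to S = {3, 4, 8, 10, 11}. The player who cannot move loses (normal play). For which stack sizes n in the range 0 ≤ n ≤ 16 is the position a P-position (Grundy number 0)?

G(0) = 0
G(1) = mex{} = 0
G(2) = mex{} = 0
G(3) = mex{0} = 1
G(4) = mex{0,0} = 1
G(5) = mex{0,0} = 1
G(6) = mex{1,0} = 2
G(7) = mex{1,1} = 0
G(8) = mex{1,1,0} = 2
G(9) = mex{2,1,0} = 3
G(10) = mex{0,2,0,0} = 1
G(11) = mex{2,0,1,0,0} = 3
G(12) = mex{3,2,1,0,0} = 4
G(13) = mex{1,3,1,1,0} = 2
G(14) = mex{3,1,2,1,1} = 0
G(15) = mex{4,3,0,1,1} = 2
G(16) = mex{2,4,2,2,1} = 0
P-positions are exactly the n with G(n) = 0.

0, 1, 2, 7, 14, 16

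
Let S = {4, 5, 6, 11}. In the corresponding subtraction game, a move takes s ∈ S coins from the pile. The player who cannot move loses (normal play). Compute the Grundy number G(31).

1

G(0) = 0
G(1) = mex{} = 0
G(2) = mex{} = 0
G(3) = mex{} = 0
G(4) = mex{0} = 1
G(5) = mex{0,0} = 1
G(6) = mex{0,0,0} = 1
G(7) = mex{0,0,0} = 1
G(8) = mex{1,0,0} = 2
G(9) = mex{1,1,0} = 2
G(10) = mex{1,1,1} = 0
G(11) = mex{1,1,1,0} = 2
G(12) = mex{2,1,1,0} = 3
G(13) = mex{2,2,1,0} = 3
G(14) = mex{0,2,2,0} = 1
G(15) = mex{2,0,2,1} = 3
G(16) = mex{3,2,0,1} = 4
G(17) = mex{3,3,2,1} = 0
G(18) = mex{1,3,3,1} = 0
G(19) = mex{3,1,3,2} = 0
G(20) = mex{4,3,1,2} = 0
G(21) = mex{0,4,3,0} = 1
G(22) = mex{0,0,4,2} = 1
G(23) = mex{0,0,0,3} = 1
G(24) = mex{0,0,0,3} = 1
G(25) = mex{1,0,0,1} = 2
G(26) = mex{1,1,0,3} = 2
G(27) = mex{1,1,1,4} = 0
G(28) = mex{1,1,1,0} = 2
G(29) = mex{2,1,1,0} = 3
G(30) = mex{2,2,1,0} = 3
G(31) = mex{0,2,2,0} = 1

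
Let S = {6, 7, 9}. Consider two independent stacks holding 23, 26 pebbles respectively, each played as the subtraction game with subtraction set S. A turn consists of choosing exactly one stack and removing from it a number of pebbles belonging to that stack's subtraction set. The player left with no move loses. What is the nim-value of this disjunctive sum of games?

All stacks use S = {6, 7, 9}:
G(0) = 0
G(1) = mex{} = 0
G(2) = mex{} = 0
G(3) = mex{} = 0
G(4) = mex{} = 0
G(5) = mex{} = 0
G(6) = mex{0} = 1
G(7) = mex{0,0} = 1
G(8) = mex{0,0} = 1
G(9) = mex{0,0,0} = 1
G(10) = mex{0,0,0} = 1
G(11) = mex{0,0,0} = 1
G(12) = mex{1,0,0} = 2
G(13) = mex{1,1,0} = 2
G(14) = mex{1,1,0} = 2
G(15) = mex{1,1,1} = 0
G(16) = mex{1,1,1} = 0
G(17) = mex{1,1,1} = 0
G(18) = mex{2,1,1} = 0
G(19) = mex{2,2,1} = 0
G(20) = mex{2,2,1} = 0
G(21) = mex{0,2,2} = 1
G(22) = mex{0,0,2} = 1
G(23) = mex{0,0,2} = 1
G(24) = mex{0,0,0} = 1
G(25) = mex{0,0,0} = 1
G(26) = mex{0,0,0} = 1
Stack A: G(23) = 1.
Stack B: G(26) = 1.
Combined Grundy value = 1 ⊕ 1 = 0.

0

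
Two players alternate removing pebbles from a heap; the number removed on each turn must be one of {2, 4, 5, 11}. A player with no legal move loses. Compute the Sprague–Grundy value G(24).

n :  0  1  2  3  4  5  6  7  8  9 10 11 12 13 14 15 16 17 18 19 20 21 22 23 24
G :  0  0  1  1  2  2  3  0  0  1  1  2  2  3  0  0  1  1  2  2  3  0  0  1  1

1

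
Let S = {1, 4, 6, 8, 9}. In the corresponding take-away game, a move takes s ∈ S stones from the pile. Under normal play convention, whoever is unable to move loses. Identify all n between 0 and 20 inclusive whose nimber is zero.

0, 2, 5, 7, 12, 17, 19

G(0) = 0
G(1) = mex{0} = 1
G(2) = mex{1} = 0
G(3) = mex{0} = 1
G(4) = mex{1,0} = 2
G(5) = mex{2,1} = 0
G(6) = mex{0,0,0} = 1
G(7) = mex{1,1,1} = 0
G(8) = mex{0,2,0,0} = 1
G(9) = mex{1,0,1,1,0} = 2
G(10) = mex{2,1,2,0,1} = 3
G(11) = mex{3,0,0,1,0} = 2
G(12) = mex{2,1,1,2,1} = 0
G(13) = mex{0,2,0,0,2} = 1
G(14) = mex{1,3,1,1,0} = 2
G(15) = mex{2,2,2,0,1} = 3
G(16) = mex{3,0,3,1,0} = 2
G(17) = mex{2,1,2,2,1} = 0
G(18) = mex{0,2,0,3,2} = 1
G(19) = mex{1,3,1,2,3} = 0
G(20) = mex{0,2,2,0,2} = 1
P-positions are exactly the n with G(n) = 0.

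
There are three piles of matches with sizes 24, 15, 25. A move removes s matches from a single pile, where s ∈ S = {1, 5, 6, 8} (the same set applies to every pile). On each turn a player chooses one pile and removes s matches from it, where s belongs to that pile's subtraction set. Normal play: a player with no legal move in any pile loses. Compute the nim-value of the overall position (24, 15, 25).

All piles use S = {1, 5, 6, 8}:
n :  0  1  2  3  4  5  6  7  8  9 10 11 12 13 14 15 16 17 18 19 20 21 22 23 24 25
G :  0  1  0  1  0  1  2  3  2  3  2  0  1  0  1  0  1  2  3  2  3  2  0  1  0  1
Pile A: G(24) = 0.
Pile B: G(15) = 0.
Pile C: G(25) = 1.
Combined Grundy value = 0 ⊕ 0 ⊕ 1 = 1.

1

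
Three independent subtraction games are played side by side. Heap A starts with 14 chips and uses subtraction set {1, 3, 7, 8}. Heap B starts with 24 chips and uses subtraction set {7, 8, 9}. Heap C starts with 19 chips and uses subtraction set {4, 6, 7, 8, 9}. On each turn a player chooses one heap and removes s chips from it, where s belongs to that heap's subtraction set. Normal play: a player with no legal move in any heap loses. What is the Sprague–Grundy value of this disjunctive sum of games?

2

Heap A, S = {1, 3, 7, 8}:
G(0) = 0
G(1) = mex{0} = 1
G(2) = mex{1} = 0
G(3) = mex{0,0} = 1
G(4) = mex{1,1} = 0
G(5) = mex{0,0} = 1
G(6) = mex{1,1} = 0
G(7) = mex{0,0,0} = 1
G(8) = mex{1,1,1,0} = 2
G(9) = mex{2,0,0,1} = 3
G(10) = mex{3,1,1,0} = 2
G(11) = mex{2,2,0,1} = 3
G(12) = mex{3,3,1,0} = 2
G(13) = mex{2,2,0,1} = 3
G(14) = mex{3,3,1,0} = 2
G_A(14) = 2.
Heap B, S = {7, 8, 9}:
G(0) = 0
G(1) = mex{} = 0
G(2) = mex{} = 0
G(3) = mex{} = 0
G(4) = mex{} = 0
G(5) = mex{} = 0
G(6) = mex{} = 0
G(7) = mex{0} = 1
G(8) = mex{0,0} = 1
G(9) = mex{0,0,0} = 1
G(10) = mex{0,0,0} = 1
G(11) = mex{0,0,0} = 1
G(12) = mex{0,0,0} = 1
G(13) = mex{0,0,0} = 1
G(14) = mex{1,0,0} = 2
G(15) = mex{1,1,0} = 2
G(16) = mex{1,1,1} = 0
G(17) = mex{1,1,1} = 0
G(18) = mex{1,1,1} = 0
G(19) = mex{1,1,1} = 0
G(20) = mex{1,1,1} = 0
G(21) = mex{2,1,1} = 0
G(22) = mex{2,2,1} = 0
G(23) = mex{0,2,2} = 1
G(24) = mex{0,0,2} = 1
G_B(24) = 1.
Heap C, S = {4, 6, 7, 8, 9}:
G(0) = 0
G(1) = mex{} = 0
G(2) = mex{} = 0
G(3) = mex{} = 0
G(4) = mex{0} = 1
G(5) = mex{0} = 1
G(6) = mex{0,0} = 1
G(7) = mex{0,0,0} = 1
G(8) = mex{1,0,0,0} = 2
G(9) = mex{1,0,0,0,0} = 2
G(10) = mex{1,1,0,0,0} = 2
G(11) = mex{1,1,1,0,0} = 2
G(12) = mex{2,1,1,1,0} = 3
G(13) = mex{2,1,1,1,1} = 0
G(14) = mex{2,2,1,1,1} = 0
G(15) = mex{2,2,2,1,1} = 0
G(16) = mex{3,2,2,2,1} = 0
G(17) = mex{0,2,2,2,2} = 1
G(18) = mex{0,3,2,2,2} = 1
G(19) = mex{0,0,3,2,2} = 1
G_C(19) = 1.
Combined Grundy value = 2 ⊕ 1 ⊕ 1 = 2.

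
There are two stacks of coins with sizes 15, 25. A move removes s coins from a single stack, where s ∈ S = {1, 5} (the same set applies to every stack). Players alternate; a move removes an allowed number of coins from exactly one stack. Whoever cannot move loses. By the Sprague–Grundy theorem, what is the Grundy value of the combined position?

All stacks use S = {1, 5}:
G(0) = 0
G(1) = mex{0} = 1
G(2) = mex{1} = 0
G(3) = mex{0} = 1
G(4) = mex{1} = 0
G(5) = mex{0,0} = 1
G(6) = mex{1,1} = 0
G(7) = mex{0,0} = 1
G(8) = mex{1,1} = 0
G(9) = mex{0,0} = 1
G(10) = mex{1,1} = 0
G(11) = mex{0,0} = 1
G(12) = mex{1,1} = 0
G(13) = mex{0,0} = 1
G(14) = mex{1,1} = 0
G(15) = mex{0,0} = 1
G(16) = mex{1,1} = 0
G(17) = mex{0,0} = 1
G(18) = mex{1,1} = 0
G(19) = mex{0,0} = 1
G(20) = mex{1,1} = 0
G(21) = mex{0,0} = 1
G(22) = mex{1,1} = 0
G(23) = mex{0,0} = 1
G(24) = mex{1,1} = 0
G(25) = mex{0,0} = 1
Stack A: G(15) = 1.
Stack B: G(25) = 1.
Combined Grundy value = 1 ⊕ 1 = 0.

0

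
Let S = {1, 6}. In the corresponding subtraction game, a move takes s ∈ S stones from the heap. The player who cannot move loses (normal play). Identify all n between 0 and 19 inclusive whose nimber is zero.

0, 2, 4, 7, 9, 11, 14, 16, 18

n :  0  1  2  3  4  5  6  7  8  9 10 11 12 13 14 15 16 17 18 19
G :  0  1  0  1  0  1  2  0  1  0  1  0  1  2  0  1  0  1  0  1
P-positions are exactly the n with G(n) = 0.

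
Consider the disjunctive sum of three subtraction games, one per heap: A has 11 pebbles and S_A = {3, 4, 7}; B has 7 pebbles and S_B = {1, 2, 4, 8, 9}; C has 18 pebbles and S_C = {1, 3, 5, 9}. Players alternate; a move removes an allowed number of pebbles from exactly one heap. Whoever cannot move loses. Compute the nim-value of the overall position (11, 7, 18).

Heap A, S = {3, 4, 7}:
G(0) = 0
G(1) = mex{} = 0
G(2) = mex{} = 0
G(3) = mex{0} = 1
G(4) = mex{0,0} = 1
G(5) = mex{0,0} = 1
G(6) = mex{1,0} = 2
G(7) = mex{1,1,0} = 2
G(8) = mex{1,1,0} = 2
G(9) = mex{2,1,0} = 3
G(10) = mex{2,2,1} = 0
G(11) = mex{2,2,1} = 0
G_A(11) = 0.
Heap B, S = {1, 2, 4, 8, 9}:
G(0) = 0
G(1) = mex{0} = 1
G(2) = mex{1,0} = 2
G(3) = mex{2,1} = 0
G(4) = mex{0,2,0} = 1
G(5) = mex{1,0,1} = 2
G(6) = mex{2,1,2} = 0
G(7) = mex{0,2,0} = 1
G_B(7) = 1.
Heap C, S = {1, 3, 5, 9}:
G(0) = 0
G(1) = mex{0} = 1
G(2) = mex{1} = 0
G(3) = mex{0,0} = 1
G(4) = mex{1,1} = 0
G(5) = mex{0,0,0} = 1
G(6) = mex{1,1,1} = 0
G(7) = mex{0,0,0} = 1
G(8) = mex{1,1,1} = 0
G(9) = mex{0,0,0,0} = 1
G(10) = mex{1,1,1,1} = 0
G(11) = mex{0,0,0,0} = 1
G(12) = mex{1,1,1,1} = 0
G(13) = mex{0,0,0,0} = 1
G(14) = mex{1,1,1,1} = 0
G(15) = mex{0,0,0,0} = 1
G(16) = mex{1,1,1,1} = 0
G(17) = mex{0,0,0,0} = 1
G(18) = mex{1,1,1,1} = 0
G_C(18) = 0.
Combined Grundy value = 0 ⊕ 1 ⊕ 0 = 1.

1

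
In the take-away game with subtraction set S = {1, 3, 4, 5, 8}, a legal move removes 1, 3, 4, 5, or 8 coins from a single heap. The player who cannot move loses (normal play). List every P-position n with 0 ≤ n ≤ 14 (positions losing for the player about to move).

0, 2, 9, 11

n :  0  1  2  3  4  5  6  7  8  9 10 11 12 13 14
G :  0  1  0  1  2  3  2  3  4  0  1  0  1  2  3
P-positions are exactly the n with G(n) = 0.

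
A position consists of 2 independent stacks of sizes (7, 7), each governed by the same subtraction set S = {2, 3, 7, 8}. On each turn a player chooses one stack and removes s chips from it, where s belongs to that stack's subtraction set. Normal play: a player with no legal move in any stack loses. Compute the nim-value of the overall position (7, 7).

0

All stacks use S = {2, 3, 7, 8}:
G(0) = 0
G(1) = mex{} = 0
G(2) = mex{0} = 1
G(3) = mex{0,0} = 1
G(4) = mex{1,0} = 2
G(5) = mex{1,1} = 0
G(6) = mex{2,1} = 0
G(7) = mex{0,2,0} = 1
Stack A: G(7) = 1.
Stack B: G(7) = 1.
Combined Grundy value = 1 ⊕ 1 = 0.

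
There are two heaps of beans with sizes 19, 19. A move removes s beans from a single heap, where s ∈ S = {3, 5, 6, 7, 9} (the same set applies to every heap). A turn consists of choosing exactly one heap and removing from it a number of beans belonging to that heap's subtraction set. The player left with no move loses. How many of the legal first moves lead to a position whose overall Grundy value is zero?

All heaps use S = {3, 5, 6, 7, 9}:
n :  0  1  2  3  4  5  6  7  8  9 10 11 12 13 14 15 16 17 18 19
G :  0  0  0  1  1  1  2  2  2  3  3  3  0  0  0  1  1  1  2  2
Heap A: G(19) = 2.
Heap B: G(19) = 2.
Combined Grundy value = 2 ⊕ 2 = 0.
A winning move leaves total XOR = 0, i.e. changes one component's Grundy value g to g ⊕ X where X is the current total.
Heap A: target g' = 2⊕0 = 2, but every legal move changes the Grundy value (mex property), so 0 moves.
Heap B: target g' = 2⊕0 = 2, but every legal move changes the Grundy value (mex property), so 0 moves.

0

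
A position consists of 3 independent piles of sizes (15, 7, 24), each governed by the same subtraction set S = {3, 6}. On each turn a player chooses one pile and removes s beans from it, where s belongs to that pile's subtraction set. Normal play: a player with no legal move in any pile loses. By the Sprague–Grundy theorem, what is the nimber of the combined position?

2

All piles use S = {3, 6}:
G(0) = 0
G(1) = mex{} = 0
G(2) = mex{} = 0
G(3) = mex{0} = 1
G(4) = mex{0} = 1
G(5) = mex{0} = 1
G(6) = mex{1,0} = 2
G(7) = mex{1,0} = 2
G(8) = mex{1,0} = 2
G(9) = mex{2,1} = 0
G(10) = mex{2,1} = 0
G(11) = mex{2,1} = 0
G(12) = mex{0,2} = 1
G(13) = mex{0,2} = 1
G(14) = mex{0,2} = 1
G(15) = mex{1,0} = 2
G(16) = mex{1,0} = 2
G(17) = mex{1,0} = 2
G(18) = mex{2,1} = 0
G(19) = mex{2,1} = 0
G(20) = mex{2,1} = 0
G(21) = mex{0,2} = 1
G(22) = mex{0,2} = 1
G(23) = mex{0,2} = 1
G(24) = mex{1,0} = 2
Pile A: G(15) = 2.
Pile B: G(7) = 2.
Pile C: G(24) = 2.
Combined Grundy value = 2 ⊕ 2 ⊕ 2 = 2.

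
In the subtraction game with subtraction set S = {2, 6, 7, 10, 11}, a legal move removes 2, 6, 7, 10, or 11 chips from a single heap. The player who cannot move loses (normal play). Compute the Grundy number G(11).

n :  0  1  2  3  4  5  6  7  8  9 10 11
G :  0  0  1  1  0  0  1  1  2  0  3  1

1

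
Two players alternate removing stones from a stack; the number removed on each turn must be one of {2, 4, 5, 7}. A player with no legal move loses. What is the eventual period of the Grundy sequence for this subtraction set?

n :  0  1  2  3  4  5  6  7  8  9 10 11 12 13 14 15 16 17 18 19
G :  0  0  1  1  2  2  3  3  4  0  0  1  1  2  2  3  3  4  0  0
G(n+9) = G(n) holds for n = 0,…,6 (a full window of length max(S) = 7), so the sequence is purely periodic with period 9.

9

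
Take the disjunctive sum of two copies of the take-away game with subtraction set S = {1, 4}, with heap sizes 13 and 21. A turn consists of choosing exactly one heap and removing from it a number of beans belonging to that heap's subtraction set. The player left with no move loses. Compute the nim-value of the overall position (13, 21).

All heaps use S = {1, 4}:
G(0) = 0
G(1) = mex{0} = 1
G(2) = mex{1} = 0
G(3) = mex{0} = 1
G(4) = mex{1,0} = 2
G(5) = mex{2,1} = 0
G(6) = mex{0,0} = 1
G(7) = mex{1,1} = 0
G(8) = mex{0,2} = 1
G(9) = mex{1,0} = 2
G(10) = mex{2,1} = 0
G(11) = mex{0,0} = 1
G(12) = mex{1,1} = 0
G(13) = mex{0,2} = 1
G(14) = mex{1,0} = 2
G(15) = mex{2,1} = 0
G(16) = mex{0,0} = 1
G(17) = mex{1,1} = 0
G(18) = mex{0,2} = 1
G(19) = mex{1,0} = 2
G(20) = mex{2,1} = 0
G(21) = mex{0,0} = 1
Heap A: G(13) = 1.
Heap B: G(21) = 1.
Combined Grundy value = 1 ⊕ 1 = 0.

0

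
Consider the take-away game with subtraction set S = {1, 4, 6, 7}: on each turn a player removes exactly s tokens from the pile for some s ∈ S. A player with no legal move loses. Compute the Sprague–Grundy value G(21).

3

G(0) = 0
G(1) = mex{0} = 1
G(2) = mex{1} = 0
G(3) = mex{0} = 1
G(4) = mex{1,0} = 2
G(5) = mex{2,1} = 0
G(6) = mex{0,0,0} = 1
G(7) = mex{1,1,1,0} = 2
G(8) = mex{2,2,0,1} = 3
G(9) = mex{3,0,1,0} = 2
G(10) = mex{2,1,2,1} = 0
G(11) = mex{0,2,0,2} = 1
G(12) = mex{1,3,1,0} = 2
G(13) = mex{2,2,2,1} = 0
G(14) = mex{0,0,3,2} = 1
G(15) = mex{1,1,2,3} = 0
G(16) = mex{0,2,0,2} = 1
G(17) = mex{1,0,1,0} = 2
G(18) = mex{2,1,2,1} = 0
G(19) = mex{0,0,0,2} = 1
G(20) = mex{1,1,1,0} = 2
G(21) = mex{2,2,0,1} = 3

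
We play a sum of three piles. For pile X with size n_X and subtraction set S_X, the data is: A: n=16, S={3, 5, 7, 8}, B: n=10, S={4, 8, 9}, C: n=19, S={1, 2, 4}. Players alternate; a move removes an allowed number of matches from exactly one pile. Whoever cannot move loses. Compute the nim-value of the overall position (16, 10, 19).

Pile A, S = {3, 5, 7, 8}:
n :  0  1  2  3  4  5  6  7  8  9 10 11 12 13 14 15 16
G :  0  0  0  1  1  1  2  2  2  3  3  0  0  0  1  1  1
G_A(16) = 1.
Pile B, S = {4, 8, 9}:
n :  0  1  2  3  4  5  6  7  8  9 10
G :  0  0  0  0  1  1  1  1  2  2  2
G_B(10) = 2.
Pile C, S = {1, 2, 4}:
G(0) = 0
G(1) = mex{0} = 1
G(2) = mex{1,0} = 2
G(3) = mex{2,1} = 0
G(4) = mex{0,2,0} = 1
G(5) = mex{1,0,1} = 2
G(6) = mex{2,1,2} = 0
G(7) = mex{0,2,0} = 1
G(8) = mex{1,0,1} = 2
G(9) = mex{2,1,2} = 0
G(10) = mex{0,2,0} = 1
G(11) = mex{1,0,1} = 2
G(12) = mex{2,1,2} = 0
G(13) = mex{0,2,0} = 1
G(14) = mex{1,0,1} = 2
G(15) = mex{2,1,2} = 0
G(16) = mex{0,2,0} = 1
G(17) = mex{1,0,1} = 2
G(18) = mex{2,1,2} = 0
G(19) = mex{0,2,0} = 1
G_C(19) = 1.
Combined Grundy value = 1 ⊕ 2 ⊕ 1 = 2.

2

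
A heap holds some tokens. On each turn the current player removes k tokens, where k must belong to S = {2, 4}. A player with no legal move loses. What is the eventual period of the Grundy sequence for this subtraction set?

6

G(0) = 0
G(1) = mex{} = 0
G(2) = mex{0} = 1
G(3) = mex{0} = 1
G(4) = mex{1,0} = 2
G(5) = mex{1,0} = 2
G(6) = mex{2,1} = 0
G(7) = mex{2,1} = 0
G(8) = mex{0,2} = 1
G(9) = mex{0,2} = 1
G(10) = mex{1,0} = 2
G(11) = mex{1,0} = 2
G(12) = mex{2,1} = 0
G(13) = mex{2,1} = 0
G(14) = mex{0,2} = 1
G(n+6) = G(n) holds for n = 0,…,3 (a full window of length max(S) = 4), so the sequence is purely periodic with period 6.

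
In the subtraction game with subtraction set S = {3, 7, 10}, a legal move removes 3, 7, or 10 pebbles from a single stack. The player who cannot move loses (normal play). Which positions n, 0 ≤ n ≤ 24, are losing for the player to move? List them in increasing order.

G(0) = 0
G(1) = mex{} = 0
G(2) = mex{} = 0
G(3) = mex{0} = 1
G(4) = mex{0} = 1
G(5) = mex{0} = 1
G(6) = mex{1} = 0
G(7) = mex{1,0} = 2
G(8) = mex{1,0} = 2
G(9) = mex{0,0} = 1
G(10) = mex{2,1,0} = 3
G(11) = mex{2,1,0} = 3
G(12) = mex{1,1,0} = 2
G(13) = mex{3,0,1} = 2
G(14) = mex{3,2,1} = 0
G(15) = mex{2,2,1} = 0
G(16) = mex{2,1,0} = 3
G(17) = mex{0,3,2} = 1
G(18) = mex{0,3,2} = 1
G(19) = mex{3,2,1} = 0
G(20) = mex{1,2,3} = 0
G(21) = mex{1,0,3} = 2
G(22) = mex{0,0,2} = 1
G(23) = mex{0,3,2} = 1
G(24) = mex{2,1,0} = 3
P-positions are exactly the n with G(n) = 0.

0, 1, 2, 6, 14, 15, 19, 20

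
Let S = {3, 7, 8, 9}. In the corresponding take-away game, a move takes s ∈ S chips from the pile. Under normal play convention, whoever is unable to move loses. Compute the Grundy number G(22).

0

n :  0  1  2  3  4  5  6  7  8  9 10 11 12 13 14 15 16 17 18 19 20 21 22
G :  0  0  0  1  1  1  0  2  2  1  3  3  0  2  4  1  0  0  0  1  1  1  0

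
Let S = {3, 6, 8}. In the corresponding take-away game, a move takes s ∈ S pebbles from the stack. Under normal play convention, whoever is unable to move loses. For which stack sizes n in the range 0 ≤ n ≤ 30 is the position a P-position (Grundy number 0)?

n :  0  1  2  3  4  5  6  7  8  9 10 11 12 13 14 15 16 17 18 19 20 21 22 23 24 25 26 27 28 29 30
G :  0  0  0  1  1  1  2  2  2  3  3  0  0  0  1  1  1  2  2  2  3  3  0  0  0  1  1  1  2  2  2
P-positions are exactly the n with G(n) = 0.

0, 1, 2, 11, 12, 13, 22, 23, 24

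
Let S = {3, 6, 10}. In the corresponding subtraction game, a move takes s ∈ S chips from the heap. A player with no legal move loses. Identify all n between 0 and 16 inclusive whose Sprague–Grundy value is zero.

0, 1, 2, 9, 13, 14

n :  0  1  2  3  4  5  6  7  8  9 10 11 12 13 14 15 16
G :  0  0  0  1  1  1  2  2  2  0  3  3  1  0  0  2  1
P-positions are exactly the n with G(n) = 0.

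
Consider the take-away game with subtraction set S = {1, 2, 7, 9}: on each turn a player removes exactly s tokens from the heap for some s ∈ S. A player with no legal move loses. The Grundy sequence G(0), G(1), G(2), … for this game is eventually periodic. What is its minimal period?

11

G(0) = 0
G(1) = mex{0} = 1
G(2) = mex{1,0} = 2
G(3) = mex{2,1} = 0
G(4) = mex{0,2} = 1
G(5) = mex{1,0} = 2
G(6) = mex{2,1} = 0
G(7) = mex{0,2,0} = 1
G(8) = mex{1,0,1} = 2
G(9) = mex{2,1,2,0} = 3
G(10) = mex{3,2,0,1} = 4
G(11) = mex{4,3,1,2} = 0
G(12) = mex{0,4,2,0} = 1
G(13) = mex{1,0,0,1} = 2
G(14) = mex{2,1,1,2} = 0
G(15) = mex{0,2,2,0} = 1
G(16) = mex{1,0,3,1} = 2
G(17) = mex{2,1,4,2} = 0
G(18) = mex{0,2,0,3} = 1
G(19) = mex{1,0,1,4} = 2
G(20) = mex{2,1,2,0} = 3
G(21) = mex{3,2,0,1} = 4
G(22) = mex{4,3,1,2} = 0
G(23) = mex{0,4,2,0} = 1
G(n+11) = G(n) holds for n = 0,…,8 (a full window of length max(S) = 9), so the sequence is purely periodic with period 11.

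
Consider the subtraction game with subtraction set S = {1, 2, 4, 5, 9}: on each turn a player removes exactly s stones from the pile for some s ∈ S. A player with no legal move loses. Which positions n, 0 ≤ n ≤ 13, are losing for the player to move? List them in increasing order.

0, 3, 6, 13

n :  0  1  2  3  4  5  6  7  8  9 10 11 12 13
G :  0  1  2  0  1  2  0  1  2  3  4  5  3  0
P-positions are exactly the n with G(n) = 0.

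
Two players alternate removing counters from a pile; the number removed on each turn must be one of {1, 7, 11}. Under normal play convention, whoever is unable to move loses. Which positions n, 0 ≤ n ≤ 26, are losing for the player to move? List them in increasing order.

G(0) = 0
G(1) = mex{0} = 1
G(2) = mex{1} = 0
G(3) = mex{0} = 1
G(4) = mex{1} = 0
G(5) = mex{0} = 1
G(6) = mex{1} = 0
G(7) = mex{0,0} = 1
G(8) = mex{1,1} = 0
G(9) = mex{0,0} = 1
G(10) = mex{1,1} = 0
G(11) = mex{0,0,0} = 1
G(12) = mex{1,1,1} = 0
G(13) = mex{0,0,0} = 1
G(14) = mex{1,1,1} = 0
G(15) = mex{0,0,0} = 1
G(16) = mex{1,1,1} = 0
G(17) = mex{0,0,0} = 1
G(18) = mex{1,1,1} = 0
G(19) = mex{0,0,0} = 1
G(20) = mex{1,1,1} = 0
G(21) = mex{0,0,0} = 1
G(22) = mex{1,1,1} = 0
G(23) = mex{0,0,0} = 1
G(24) = mex{1,1,1} = 0
G(25) = mex{0,0,0} = 1
G(26) = mex{1,1,1} = 0
P-positions are exactly the n with G(n) = 0.

0, 2, 4, 6, 8, 10, 12, 14, 16, 18, 20, 22, 24, 26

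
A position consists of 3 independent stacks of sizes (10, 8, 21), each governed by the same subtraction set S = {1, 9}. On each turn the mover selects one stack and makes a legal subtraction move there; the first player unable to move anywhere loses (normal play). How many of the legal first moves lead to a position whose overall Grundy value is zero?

All stacks use S = {1, 9}:
G(0) = 0
G(1) = mex{0} = 1
G(2) = mex{1} = 0
G(3) = mex{0} = 1
G(4) = mex{1} = 0
G(5) = mex{0} = 1
G(6) = mex{1} = 0
G(7) = mex{0} = 1
G(8) = mex{1} = 0
G(9) = mex{0,0} = 1
G(10) = mex{1,1} = 0
G(11) = mex{0,0} = 1
G(12) = mex{1,1} = 0
G(13) = mex{0,0} = 1
G(14) = mex{1,1} = 0
G(15) = mex{0,0} = 1
G(16) = mex{1,1} = 0
G(17) = mex{0,0} = 1
G(18) = mex{1,1} = 0
G(19) = mex{0,0} = 1
G(20) = mex{1,1} = 0
G(21) = mex{0,0} = 1
Stack A: G(10) = 0.
Stack B: G(8) = 0.
Stack C: G(21) = 1.
Combined Grundy value = 0 ⊕ 0 ⊕ 1 = 1.
A winning move leaves total XOR = 0, i.e. changes one component's Grundy value g to g ⊕ X where X is the current total.
Stack A: need g' = 0⊕1 = 1. Options: 10−1→G=1, 10−9→G=1. Hits: 2.
Stack B: need g' = 0⊕1 = 1. Options: 8−1→G=1. Hits: 1.
Stack C: need g' = 1⊕1 = 0. Options: 21−1→G=0, 21−9→G=0. Hits: 2.

5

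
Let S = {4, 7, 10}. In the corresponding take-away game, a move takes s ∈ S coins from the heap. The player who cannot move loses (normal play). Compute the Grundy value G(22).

G(0) = 0
G(1) = mex{} = 0
G(2) = mex{} = 0
G(3) = mex{} = 0
G(4) = mex{0} = 1
G(5) = mex{0} = 1
G(6) = mex{0} = 1
G(7) = mex{0,0} = 1
G(8) = mex{1,0} = 2
G(9) = mex{1,0} = 2
G(10) = mex{1,0,0} = 2
G(11) = mex{1,1,0} = 2
G(12) = mex{2,1,0} = 3
G(13) = mex{2,1,0} = 3
G(14) = mex{2,1,1} = 0
G(15) = mex{2,2,1} = 0
G(16) = mex{3,2,1} = 0
G(17) = mex{3,2,1} = 0
G(18) = mex{0,2,2} = 1
G(19) = mex{0,3,2} = 1
G(20) = mex{0,3,2} = 1
G(21) = mex{0,0,2} = 1
G(22) = mex{1,0,3} = 2

2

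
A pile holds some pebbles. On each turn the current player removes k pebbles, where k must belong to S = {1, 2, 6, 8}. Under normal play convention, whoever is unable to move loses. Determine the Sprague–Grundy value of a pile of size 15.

n :  0  1  2  3  4  5  6  7  8  9 10 11 12 13 14 15
G :  0  1  2  0  1  2  3  0  1  2  0  1  2  3  0  1

1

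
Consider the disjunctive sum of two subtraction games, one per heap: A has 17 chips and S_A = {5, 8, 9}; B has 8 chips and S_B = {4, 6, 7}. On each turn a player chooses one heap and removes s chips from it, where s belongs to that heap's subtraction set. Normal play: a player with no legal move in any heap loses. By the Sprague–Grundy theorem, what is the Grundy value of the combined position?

Heap A, S = {5, 8, 9}:
n :  0  1  2  3  4  5  6  7  8  9 10 11 12 13 14 15 16 17
G :  0  0  0  0  0  1  1  1  1  1  2  2  2  2  0  0  0  0
G_A(17) = 0.
Heap B, S = {4, 6, 7}:
G(0) = 0
G(1) = mex{} = 0
G(2) = mex{} = 0
G(3) = mex{} = 0
G(4) = mex{0} = 1
G(5) = mex{0} = 1
G(6) = mex{0,0} = 1
G(7) = mex{0,0,0} = 1
G(8) = mex{1,0,0} = 2
G_B(8) = 2.
Combined Grundy value = 0 ⊕ 2 = 2.

2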